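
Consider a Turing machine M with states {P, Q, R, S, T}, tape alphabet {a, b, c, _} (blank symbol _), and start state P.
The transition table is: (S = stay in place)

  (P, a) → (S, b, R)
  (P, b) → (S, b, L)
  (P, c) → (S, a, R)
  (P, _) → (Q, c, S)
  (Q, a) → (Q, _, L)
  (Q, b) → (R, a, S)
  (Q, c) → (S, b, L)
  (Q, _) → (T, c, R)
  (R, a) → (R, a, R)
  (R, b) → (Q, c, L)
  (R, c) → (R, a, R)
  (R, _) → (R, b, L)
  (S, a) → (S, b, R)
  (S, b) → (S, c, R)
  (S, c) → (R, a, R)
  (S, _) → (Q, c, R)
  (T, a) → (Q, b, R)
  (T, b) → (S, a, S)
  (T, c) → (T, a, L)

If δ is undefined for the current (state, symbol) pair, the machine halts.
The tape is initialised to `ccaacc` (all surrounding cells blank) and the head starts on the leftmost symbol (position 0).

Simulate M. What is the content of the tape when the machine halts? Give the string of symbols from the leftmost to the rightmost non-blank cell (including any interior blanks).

P | _[c]caacc_   read c → write a, move R, go to S
S | _a[c]aacc_   read c → write a, move R, go to R
R | _aa[a]acc_   read a → write a, move R, go to R
R | _aaa[a]cc_   read a → write a, move R, go to R
R | _aaaa[c]c_   read c → write a, move R, go to R
R | _aaaaa[c]_   read c → write a, move R, go to R
R | _aaaaaa[_]   read _ → write b, move L, go to R
R | _aaaaa[a]b   read a → write a, move R, go to R
R | _aaaaaa[b]   read b → write c, move L, go to Q
Q | _aaaaa[a]c   read a → write _, move L, go to Q
Q | _aaaa[a]_c   read a → write _, move L, go to Q
Q | _aaa[a]__c   read a → write _, move L, go to Q
Q | _aa[a]___c   read a → write _, move L, go to Q
Q | _a[a]____c   read a → write _, move L, go to Q
Q | _[a]_____c   read a → write _, move L, go to Q
Q | [_]______c   read _ → write c, move R, go to T
T | c[_]_____c
The non-blank tape span at halt is c______c.

c______c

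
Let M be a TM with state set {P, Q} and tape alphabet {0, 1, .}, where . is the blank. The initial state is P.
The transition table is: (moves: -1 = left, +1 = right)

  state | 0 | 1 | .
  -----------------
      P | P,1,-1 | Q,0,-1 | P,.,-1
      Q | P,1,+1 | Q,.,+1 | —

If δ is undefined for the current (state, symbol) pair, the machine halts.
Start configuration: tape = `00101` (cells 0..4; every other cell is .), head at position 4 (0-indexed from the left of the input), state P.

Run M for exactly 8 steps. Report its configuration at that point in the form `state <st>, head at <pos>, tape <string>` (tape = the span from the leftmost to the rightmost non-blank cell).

state Q, head at 4, tape 00..0

P | 0010[1]   read 1 → write 0, move -1, go to Q
Q | 001[0]0   read 0 → write 1, move +1, go to P
P | 0011[0]   read 0 → write 1, move -1, go to P
P | 001[1]1   read 1 → write 0, move -1, go to Q
Q | 00[1]01   read 1 → write ., move +1, go to Q
Q | 00.[0]1   read 0 → write 1, move +1, go to P
P | 00.1[1]   read 1 → write 0, move -1, go to Q
Q | 00.[1]0   read 1 → write ., move +1, go to Q
Q | 00..[0]
After 8 steps: state Q, head at 4, tape 00..0.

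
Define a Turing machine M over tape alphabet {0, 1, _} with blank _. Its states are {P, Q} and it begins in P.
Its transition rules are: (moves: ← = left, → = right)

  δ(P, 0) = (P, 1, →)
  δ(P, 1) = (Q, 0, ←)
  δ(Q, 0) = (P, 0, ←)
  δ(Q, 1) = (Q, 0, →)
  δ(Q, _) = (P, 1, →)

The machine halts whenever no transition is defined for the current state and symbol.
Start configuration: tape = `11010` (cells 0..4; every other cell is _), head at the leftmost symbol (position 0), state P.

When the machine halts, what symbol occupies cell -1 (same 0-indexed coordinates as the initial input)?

P | _[1]1010_   read 1 → write 0, move ←, go to Q
Q | [_]01010_   read _ → write 1, move →, go to P
P | 1[0]1010_   read 0 → write 1, move →, go to P
P | 11[1]010_   read 1 → write 0, move ←, go to Q
Q | 1[1]0010_   read 1 → write 0, move →, go to Q
Q | 10[0]010_   read 0 → write 0, move ←, go to P
P | 1[0]0010_   read 0 → write 1, move →, go to P
P | 11[0]010_   read 0 → write 1, move →, go to P
P | 111[0]10_   read 0 → write 1, move →, go to P
P | 1111[1]0_   read 1 → write 0, move ←, go to Q
Q | 111[1]00_   read 1 → write 0, move →, go to Q
Q | 1110[0]0_   read 0 → write 0, move ←, go to P
P | 111[0]00_   read 0 → write 1, move →, go to P
P | 1111[0]0_   read 0 → write 1, move →, go to P
P | 11111[0]_   read 0 → write 1, move →, go to P
P | 111111[_]
Cell -1 holds 1 when M halts.

1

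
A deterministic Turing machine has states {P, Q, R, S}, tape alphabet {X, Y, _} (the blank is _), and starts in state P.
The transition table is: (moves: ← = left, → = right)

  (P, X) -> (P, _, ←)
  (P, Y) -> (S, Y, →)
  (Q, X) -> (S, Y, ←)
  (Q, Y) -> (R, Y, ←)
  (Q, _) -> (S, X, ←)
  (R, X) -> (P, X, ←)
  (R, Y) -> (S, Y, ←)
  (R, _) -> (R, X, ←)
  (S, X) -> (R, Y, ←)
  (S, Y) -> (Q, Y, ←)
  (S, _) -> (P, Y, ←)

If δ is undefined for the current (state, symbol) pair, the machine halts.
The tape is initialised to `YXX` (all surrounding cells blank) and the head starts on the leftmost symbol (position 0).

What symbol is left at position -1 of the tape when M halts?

state=P head=0 tape=__[Y]XX   (P,Y)→(S,Y,→)
state=S head=1 tape=__Y[X]X   (S,X)→(R,Y,←)
state=R head=0 tape=__[Y]YX   (R,Y)→(S,Y,←)
state=S head=-1 tape=_[_]YYX   (S,_)→(P,Y,←)
state=P head=-2 tape=[_]YYYX
Cell -1 holds Y when M halts.

Y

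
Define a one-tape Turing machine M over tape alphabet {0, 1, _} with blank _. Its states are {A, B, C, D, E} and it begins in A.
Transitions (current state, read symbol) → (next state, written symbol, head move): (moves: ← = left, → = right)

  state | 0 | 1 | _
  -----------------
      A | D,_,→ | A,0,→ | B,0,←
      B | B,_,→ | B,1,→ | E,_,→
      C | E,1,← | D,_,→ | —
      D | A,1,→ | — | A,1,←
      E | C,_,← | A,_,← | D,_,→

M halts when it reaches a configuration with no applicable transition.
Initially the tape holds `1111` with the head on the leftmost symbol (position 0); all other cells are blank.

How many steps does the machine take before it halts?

state=A head=0 tape=[1]111____   (A,1)→(A,0,→)
state=A head=1 tape=0[1]11____   (A,1)→(A,0,→)
state=A head=2 tape=00[1]1____   (A,1)→(A,0,→)
state=A head=3 tape=000[1]____   (A,1)→(A,0,→)
state=A head=4 tape=0000[_]___   (A,_)→(B,0,←)
state=B head=3 tape=000[0]0___   (B,0)→(B,_,→)
state=B head=4 tape=000_[0]___   (B,0)→(B,_,→)
state=B head=5 tape=000__[_]__   (B,_)→(E,_,→)
state=E head=6 tape=000___[_]_   (E,_)→(D,_,→)
state=D head=7 tape=000____[_]   (D,_)→(A,1,←)
state=A head=6 tape=000___[_]1   (A,_)→(B,0,←)
state=B head=5 tape=000__[_]01   (B,_)→(E,_,→)
state=E head=6 tape=000___[0]1   (E,0)→(C,_,←)
state=C head=5 tape=000__[_]_1
M halts after 13 transitions.

13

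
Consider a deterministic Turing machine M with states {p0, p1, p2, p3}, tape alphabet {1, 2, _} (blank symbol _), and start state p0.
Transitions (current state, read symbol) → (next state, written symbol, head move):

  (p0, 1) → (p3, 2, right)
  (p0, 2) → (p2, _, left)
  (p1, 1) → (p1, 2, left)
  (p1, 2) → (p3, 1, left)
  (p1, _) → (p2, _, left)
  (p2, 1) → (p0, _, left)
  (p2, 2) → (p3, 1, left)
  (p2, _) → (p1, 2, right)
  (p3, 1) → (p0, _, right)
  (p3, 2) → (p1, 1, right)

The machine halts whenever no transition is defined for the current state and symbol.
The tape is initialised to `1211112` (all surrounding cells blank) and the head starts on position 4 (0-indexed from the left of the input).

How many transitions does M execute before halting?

state=p0 head=4 tape=1211[1]12   (p0,1)→(p3,2,right)
state=p3 head=5 tape=12112[1]2   (p3,1)→(p0,_,right)
state=p0 head=6 tape=12112_[2]   (p0,2)→(p2,_,left)
state=p2 head=5 tape=12112[_]_   (p2,_)→(p1,2,right)
state=p1 head=6 tape=121122[_]   (p1,_)→(p2,_,left)
state=p2 head=5 tape=12112[2]_   (p2,2)→(p3,1,left)
state=p3 head=4 tape=1211[2]1_   (p3,2)→(p1,1,right)
state=p1 head=5 tape=12111[1]_   (p1,1)→(p1,2,left)
state=p1 head=4 tape=1211[1]2_   (p1,1)→(p1,2,left)
state=p1 head=3 tape=121[1]22_   (p1,1)→(p1,2,left)
state=p1 head=2 tape=12[1]222_   (p1,1)→(p1,2,left)
state=p1 head=1 tape=1[2]2222_   (p1,2)→(p3,1,left)
state=p3 head=0 tape=[1]12222_   (p3,1)→(p0,_,right)
state=p0 head=1 tape=_[1]2222_   (p0,1)→(p3,2,right)
state=p3 head=2 tape=_2[2]222_   (p3,2)→(p1,1,right)
state=p1 head=3 tape=_21[2]22_   (p1,2)→(p3,1,left)
state=p3 head=2 tape=_2[1]122_   (p3,1)→(p0,_,right)
state=p0 head=3 tape=_2_[1]22_   (p0,1)→(p3,2,right)
state=p3 head=4 tape=_2_2[2]2_   (p3,2)→(p1,1,right)
state=p1 head=5 tape=_2_21[2]_   (p1,2)→(p3,1,left)
state=p3 head=4 tape=_2_2[1]1_   (p3,1)→(p0,_,right)
state=p0 head=5 tape=_2_2_[1]_   (p0,1)→(p3,2,right)
state=p3 head=6 tape=_2_2_2[_]
M halts after 22 transitions.

22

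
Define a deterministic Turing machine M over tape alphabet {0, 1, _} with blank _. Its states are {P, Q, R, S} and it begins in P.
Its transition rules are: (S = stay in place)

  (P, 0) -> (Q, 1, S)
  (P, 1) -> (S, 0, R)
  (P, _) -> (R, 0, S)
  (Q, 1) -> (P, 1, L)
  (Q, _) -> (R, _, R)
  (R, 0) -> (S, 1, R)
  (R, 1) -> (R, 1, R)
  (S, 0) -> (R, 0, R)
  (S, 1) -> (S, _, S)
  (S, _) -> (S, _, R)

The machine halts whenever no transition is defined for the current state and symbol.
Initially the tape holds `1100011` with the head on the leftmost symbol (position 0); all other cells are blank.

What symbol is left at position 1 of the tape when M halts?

P | [1]100011_   read 1 → write 0, move R, go to S
S | 0[1]00011_   read 1 → write _, move S, go to S
S | 0[_]00011_   read _ → write _, move R, go to S
S | 0_[0]0011_   read 0 → write 0, move R, go to R
R | 0_0[0]011_   read 0 → write 1, move R, go to S
S | 0_01[0]11_   read 0 → write 0, move R, go to R
R | 0_010[1]1_   read 1 → write 1, move R, go to R
R | 0_0101[1]_   read 1 → write 1, move R, go to R
R | 0_01011[_]
Cell 1 holds _ when M halts.

_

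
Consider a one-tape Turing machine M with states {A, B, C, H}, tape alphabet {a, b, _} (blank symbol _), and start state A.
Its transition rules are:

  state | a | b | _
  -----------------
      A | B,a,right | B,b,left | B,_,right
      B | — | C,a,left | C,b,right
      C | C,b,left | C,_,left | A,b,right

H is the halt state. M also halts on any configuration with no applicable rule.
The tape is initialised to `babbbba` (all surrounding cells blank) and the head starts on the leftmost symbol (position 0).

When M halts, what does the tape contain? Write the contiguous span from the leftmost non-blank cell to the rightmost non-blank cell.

bb_ababbba

state=A head=0 tape=___[b]abbbba   (A,b)→(B,b,left)
state=B head=-1 tape=__[_]babbbba   (B,_)→(C,b,right)
state=C head=0 tape=__b[b]abbbba   (C,b)→(C,_,left)
state=C head=-1 tape=__[b]_abbbba   (C,b)→(C,_,left)
state=C head=-2 tape=_[_]__abbbba   (C,_)→(A,b,right)
state=A head=-1 tape=_b[_]_abbbba   (A,_)→(B,_,right)
state=B head=0 tape=_b_[_]abbbba   (B,_)→(C,b,right)
state=C head=1 tape=_b_b[a]bbbba   (C,a)→(C,b,left)
state=C head=0 tape=_b_[b]bbbbba   (C,b)→(C,_,left)
state=C head=-1 tape=_b[_]_bbbbba   (C,_)→(A,b,right)
state=A head=0 tape=_bb[_]bbbbba   (A,_)→(B,_,right)
state=B head=1 tape=_bb_[b]bbbba   (B,b)→(C,a,left)
state=C head=0 tape=_bb[_]abbbba   (C,_)→(A,b,right)
state=A head=1 tape=_bbb[a]bbbba   (A,a)→(B,a,right)
state=B head=2 tape=_bbba[b]bbba   (B,b)→(C,a,left)
state=C head=1 tape=_bbb[a]abbba   (C,a)→(C,b,left)
state=C head=0 tape=_bb[b]babbba   (C,b)→(C,_,left)
state=C head=-1 tape=_b[b]_babbba   (C,b)→(C,_,left)
state=C head=-2 tape=_[b]__babbba   (C,b)→(C,_,left)
state=C head=-3 tape=[_]___babbba   (C,_)→(A,b,right)
state=A head=-2 tape=b[_]__babbba   (A,_)→(B,_,right)
state=B head=-1 tape=b_[_]_babbba   (B,_)→(C,b,right)
state=C head=0 tape=b_b[_]babbba   (C,_)→(A,b,right)
state=A head=1 tape=b_bb[b]abbba   (A,b)→(B,b,left)
state=B head=0 tape=b_b[b]babbba   (B,b)→(C,a,left)
state=C head=-1 tape=b_[b]ababbba   (C,b)→(C,_,left)
state=C head=-2 tape=b[_]_ababbba   (C,_)→(A,b,right)
state=A head=-1 tape=bb[_]ababbba   (A,_)→(B,_,right)
state=B head=0 tape=bb_[a]babbba
The non-blank tape span at halt is bb_ababbba.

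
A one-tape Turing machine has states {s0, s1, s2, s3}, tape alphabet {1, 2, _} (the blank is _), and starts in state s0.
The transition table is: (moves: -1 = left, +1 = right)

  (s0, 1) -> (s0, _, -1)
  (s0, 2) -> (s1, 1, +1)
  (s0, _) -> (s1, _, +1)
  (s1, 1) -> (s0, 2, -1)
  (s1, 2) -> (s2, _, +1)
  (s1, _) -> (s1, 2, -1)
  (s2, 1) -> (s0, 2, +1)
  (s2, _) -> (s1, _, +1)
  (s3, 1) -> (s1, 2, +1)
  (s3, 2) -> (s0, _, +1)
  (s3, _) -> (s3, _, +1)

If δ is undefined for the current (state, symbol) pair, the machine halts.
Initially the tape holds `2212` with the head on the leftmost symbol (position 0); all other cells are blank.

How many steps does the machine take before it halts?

s0 | [2]212_   read 2 → write 1, move +1, go to s1
s1 | 1[2]12_   read 2 → write _, move +1, go to s2
s2 | 1_[1]2_   read 1 → write 2, move +1, go to s0
s0 | 1_2[2]_   read 2 → write 1, move +1, go to s1
s1 | 1_21[_]   read _ → write 2, move -1, go to s1
s1 | 1_2[1]2   read 1 → write 2, move -1, go to s0
s0 | 1_[2]22   read 2 → write 1, move +1, go to s1
s1 | 1_1[2]2   read 2 → write _, move +1, go to s2
s2 | 1_1_[2]
M halts after 8 transitions.

8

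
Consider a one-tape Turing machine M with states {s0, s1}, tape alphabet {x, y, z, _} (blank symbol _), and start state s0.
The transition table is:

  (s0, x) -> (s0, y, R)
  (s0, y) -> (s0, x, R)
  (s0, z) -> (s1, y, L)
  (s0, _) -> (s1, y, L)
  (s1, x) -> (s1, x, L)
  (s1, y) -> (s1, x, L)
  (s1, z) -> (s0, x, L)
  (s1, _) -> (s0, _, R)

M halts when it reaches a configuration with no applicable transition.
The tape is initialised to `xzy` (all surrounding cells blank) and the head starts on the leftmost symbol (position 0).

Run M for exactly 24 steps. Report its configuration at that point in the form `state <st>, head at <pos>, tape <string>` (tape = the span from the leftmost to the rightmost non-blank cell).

state s0, head at 2, tape yyxxy

s0 | _[x]zy__   read x → write y, move R, go to s0
s0 | _y[z]y__   read z → write y, move L, go to s1
s1 | _[y]yy__   read y → write x, move L, go to s1
s1 | [_]xyy__   read _ → write _, move R, go to s0
s0 | _[x]yy__   read x → write y, move R, go to s0
s0 | _y[y]y__   read y → write x, move R, go to s0
s0 | _yx[y]__   read y → write x, move R, go to s0
s0 | _yxx[_]_   read _ → write y, move L, go to s1
s1 | _yx[x]y_   read x → write x, move L, go to s1
s1 | _y[x]xy_   read x → write x, move L, go to s1
s1 | _[y]xxy_   read y → write x, move L, go to s1
s1 | [_]xxxy_   read _ → write _, move R, go to s0
s0 | _[x]xxy_   read x → write y, move R, go to s0
s0 | _y[x]xy_   read x → write y, move R, go to s0
s0 | _yy[x]y_   read x → write y, move R, go to s0
s0 | _yyy[y]_   read y → write x, move R, go to s0
s0 | _yyyx[_]   read _ → write y, move L, go to s1
s1 | _yyy[x]y   read x → write x, move L, go to s1
s1 | _yy[y]xy   read y → write x, move L, go to s1
s1 | _y[y]xxy   read y → write x, move L, go to s1
s1 | _[y]xxxy   read y → write x, move L, go to s1
s1 | [_]xxxxy   read _ → write _, move R, go to s0
s0 | _[x]xxxy   read x → write y, move R, go to s0
s0 | _y[x]xxy   read x → write y, move R, go to s0
s0 | _yy[x]xy
After 24 steps: state s0, head at 2, tape yyxxy.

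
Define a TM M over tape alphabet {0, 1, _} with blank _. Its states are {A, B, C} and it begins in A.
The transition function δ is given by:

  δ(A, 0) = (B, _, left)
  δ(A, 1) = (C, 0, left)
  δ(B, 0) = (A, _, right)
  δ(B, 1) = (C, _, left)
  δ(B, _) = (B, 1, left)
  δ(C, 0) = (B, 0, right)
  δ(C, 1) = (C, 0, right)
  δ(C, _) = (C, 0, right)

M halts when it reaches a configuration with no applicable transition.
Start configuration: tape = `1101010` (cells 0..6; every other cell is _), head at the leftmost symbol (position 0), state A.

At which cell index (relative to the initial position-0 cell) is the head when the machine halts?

state=A head=0 tape=_[1]101010_   (A,1)→(C,0,left)
state=C head=-1 tape=[_]0101010_   (C,_)→(C,0,right)
state=C head=0 tape=0[0]101010_   (C,0)→(B,0,right)
state=B head=1 tape=00[1]01010_   (B,1)→(C,_,left)
state=C head=0 tape=0[0]_01010_   (C,0)→(B,0,right)
state=B head=1 tape=00[_]01010_   (B,_)→(B,1,left)
state=B head=0 tape=0[0]101010_   (B,0)→(A,_,right)
state=A head=1 tape=0_[1]01010_   (A,1)→(C,0,left)
state=C head=0 tape=0[_]001010_   (C,_)→(C,0,right)
state=C head=1 tape=00[0]01010_   (C,0)→(B,0,right)
state=B head=2 tape=000[0]1010_   (B,0)→(A,_,right)
state=A head=3 tape=000_[1]010_   (A,1)→(C,0,left)
state=C head=2 tape=000[_]0010_   (C,_)→(C,0,right)
state=C head=3 tape=0000[0]010_   (C,0)→(B,0,right)
state=B head=4 tape=00000[0]10_   (B,0)→(A,_,right)
state=A head=5 tape=00000_[1]0_   (A,1)→(C,0,left)
state=C head=4 tape=00000[_]00_   (C,_)→(C,0,right)
state=C head=5 tape=000000[0]0_   (C,0)→(B,0,right)
state=B head=6 tape=0000000[0]_   (B,0)→(A,_,right)
state=A head=7 tape=0000000_[_]
At halt the head is at cell 7.

7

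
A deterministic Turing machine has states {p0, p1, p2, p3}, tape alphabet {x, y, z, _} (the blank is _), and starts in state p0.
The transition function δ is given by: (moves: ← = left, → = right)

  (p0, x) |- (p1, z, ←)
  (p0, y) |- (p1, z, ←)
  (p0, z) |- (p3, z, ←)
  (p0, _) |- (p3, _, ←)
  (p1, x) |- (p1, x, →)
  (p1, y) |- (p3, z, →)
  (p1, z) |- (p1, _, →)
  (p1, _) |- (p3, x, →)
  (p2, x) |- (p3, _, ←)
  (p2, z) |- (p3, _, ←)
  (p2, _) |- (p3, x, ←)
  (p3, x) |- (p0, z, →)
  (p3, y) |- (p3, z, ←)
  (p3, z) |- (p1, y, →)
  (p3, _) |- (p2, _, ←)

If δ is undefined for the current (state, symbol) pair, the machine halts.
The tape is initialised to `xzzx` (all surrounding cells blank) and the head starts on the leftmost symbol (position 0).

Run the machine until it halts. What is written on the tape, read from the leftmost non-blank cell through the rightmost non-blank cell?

p0 | _[x]zzx__   read x → write z, move ←, go to p1
p1 | [_]zzzx__   read _ → write x, move →, go to p3
p3 | x[z]zzx__   read z → write y, move →, go to p1
p1 | xy[z]zx__   read z → write _, move →, go to p1
p1 | xy_[z]x__   read z → write _, move →, go to p1
p1 | xy__[x]__   read x → write x, move →, go to p1
p1 | xy__x[_]_   read _ → write x, move →, go to p3
p3 | xy__xx[_]   read _ → write _, move ←, go to p2
p2 | xy__x[x]_   read x → write _, move ←, go to p3
p3 | xy__[x]__   read x → write z, move →, go to p0
p0 | xy__z[_]_   read _ → write _, move ←, go to p3
p3 | xy__[z]__   read z → write y, move →, go to p1
p1 | xy__y[_]_   read _ → write x, move →, go to p3
p3 | xy__yx[_]   read _ → write _, move ←, go to p2
p2 | xy__y[x]_   read x → write _, move ←, go to p3
p3 | xy__[y]__   read y → write z, move ←, go to p3
p3 | xy_[_]z__   read _ → write _, move ←, go to p2
p2 | xy[_]_z__   read _ → write x, move ←, go to p3
p3 | x[y]x_z__   read y → write z, move ←, go to p3
p3 | [x]zx_z__   read x → write z, move →, go to p0
p0 | z[z]x_z__   read z → write z, move ←, go to p3
p3 | [z]zx_z__   read z → write y, move →, go to p1
p1 | y[z]x_z__   read z → write _, move →, go to p1
p1 | y_[x]_z__   read x → write x, move →, go to p1
p1 | y_x[_]z__   read _ → write x, move →, go to p3
p3 | y_xx[z]__   read z → write y, move →, go to p1
p1 | y_xxy[_]_   read _ → write x, move →, go to p3
p3 | y_xxyx[_]   read _ → write _, move ←, go to p2
p2 | y_xxy[x]_   read x → write _, move ←, go to p3
p3 | y_xx[y]__   read y → write z, move ←, go to p3
p3 | y_x[x]z__   read x → write z, move →, go to p0
p0 | y_xz[z]__   read z → write z, move ←, go to p3
p3 | y_x[z]z__   read z → write y, move →, go to p1
p1 | y_xy[z]__   read z → write _, move →, go to p1
p1 | y_xy_[_]_   read _ → write x, move →, go to p3
p3 | y_xy_x[_]   read _ → write _, move ←, go to p2
p2 | y_xy_[x]_   read x → write _, move ←, go to p3
p3 | y_xy[_]__   read _ → write _, move ←, go to p2
p2 | y_x[y]___
The non-blank tape span at halt is y_xy.

y_xy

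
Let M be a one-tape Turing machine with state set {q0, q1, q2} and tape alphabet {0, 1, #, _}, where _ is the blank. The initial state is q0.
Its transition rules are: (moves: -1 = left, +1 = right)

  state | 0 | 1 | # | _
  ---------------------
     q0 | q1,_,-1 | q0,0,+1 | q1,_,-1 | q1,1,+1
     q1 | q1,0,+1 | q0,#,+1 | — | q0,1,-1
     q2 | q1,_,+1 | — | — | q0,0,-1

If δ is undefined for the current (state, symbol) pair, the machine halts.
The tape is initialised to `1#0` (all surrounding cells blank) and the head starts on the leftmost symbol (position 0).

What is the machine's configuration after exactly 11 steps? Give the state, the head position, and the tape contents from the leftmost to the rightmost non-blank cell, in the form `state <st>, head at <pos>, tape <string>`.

q0 | __[1]#0   read 1 → write 0, move +1, go to q0
q0 | __0[#]0   read # → write _, move -1, go to q1
q1 | __[0]_0   read 0 → write 0, move +1, go to q1
q1 | __0[_]0   read _ → write 1, move -1, go to q0
q0 | __[0]10   read 0 → write _, move -1, go to q1
q1 | _[_]_10   read _ → write 1, move -1, go to q0
q0 | [_]1_10   read _ → write 1, move +1, go to q1
q1 | 1[1]_10   read 1 → write #, move +1, go to q0
q0 | 1#[_]10   read _ → write 1, move +1, go to q1
q1 | 1#1[1]0   read 1 → write #, move +1, go to q0
q0 | 1#1#[0]   read 0 → write _, move -1, go to q1
q1 | 1#1[#]_
After 11 steps: state q1, head at 1, tape 1#1#.

state q1, head at 1, tape 1#1#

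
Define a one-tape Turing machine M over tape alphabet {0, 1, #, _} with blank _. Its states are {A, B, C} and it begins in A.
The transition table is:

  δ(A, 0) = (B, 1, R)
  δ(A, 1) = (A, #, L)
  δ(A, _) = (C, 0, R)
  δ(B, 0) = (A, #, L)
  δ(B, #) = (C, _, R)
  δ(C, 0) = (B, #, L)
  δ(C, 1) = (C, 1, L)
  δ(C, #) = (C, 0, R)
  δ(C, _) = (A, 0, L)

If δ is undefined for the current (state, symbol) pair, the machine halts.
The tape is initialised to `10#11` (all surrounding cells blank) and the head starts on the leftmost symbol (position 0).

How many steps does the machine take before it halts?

23

state=A head=0 tape=_[1]0#11   (A,1)→(A,#,L)
state=A head=-1 tape=[_]#0#11   (A,_)→(C,0,R)
state=C head=0 tape=0[#]0#11   (C,#)→(C,0,R)
state=C head=1 tape=00[0]#11   (C,0)→(B,#,L)
state=B head=0 tape=0[0]##11   (B,0)→(A,#,L)
state=A head=-1 tape=[0]###11   (A,0)→(B,1,R)
state=B head=0 tape=1[#]##11   (B,#)→(C,_,R)
state=C head=1 tape=1_[#]#11   (C,#)→(C,0,R)
state=C head=2 tape=1_0[#]11   (C,#)→(C,0,R)
state=C head=3 tape=1_00[1]1   (C,1)→(C,1,L)
state=C head=2 tape=1_0[0]11   (C,0)→(B,#,L)
state=B head=1 tape=1_[0]#11   (B,0)→(A,#,L)
state=A head=0 tape=1[_]##11   (A,_)→(C,0,R)
state=C head=1 tape=10[#]#11   (C,#)→(C,0,R)
state=C head=2 tape=100[#]11   (C,#)→(C,0,R)
state=C head=3 tape=1000[1]1   (C,1)→(C,1,L)
state=C head=2 tape=100[0]11   (C,0)→(B,#,L)
state=B head=1 tape=10[0]#11   (B,0)→(A,#,L)
state=A head=0 tape=1[0]##11   (A,0)→(B,1,R)
state=B head=1 tape=11[#]#11   (B,#)→(C,_,R)
state=C head=2 tape=11_[#]11   (C,#)→(C,0,R)
state=C head=3 tape=11_0[1]1   (C,1)→(C,1,L)
state=C head=2 tape=11_[0]11   (C,0)→(B,#,L)
state=B head=1 tape=11[_]#11
M halts after 23 transitions.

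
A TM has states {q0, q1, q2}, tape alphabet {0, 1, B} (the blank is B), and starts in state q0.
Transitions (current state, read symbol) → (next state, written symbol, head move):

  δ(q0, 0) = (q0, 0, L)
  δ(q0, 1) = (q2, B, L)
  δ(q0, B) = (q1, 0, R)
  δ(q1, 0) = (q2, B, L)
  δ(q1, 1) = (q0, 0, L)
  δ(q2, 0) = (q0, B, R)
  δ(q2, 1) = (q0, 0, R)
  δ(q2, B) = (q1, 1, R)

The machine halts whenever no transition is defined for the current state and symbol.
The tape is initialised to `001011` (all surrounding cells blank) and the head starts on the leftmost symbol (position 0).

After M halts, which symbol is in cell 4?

B

q0 | B[0]01011B   read 0 → write 0, move L, go to q0
q0 | [B]001011B   read B → write 0, move R, go to q1
q1 | 0[0]01011B   read 0 → write B, move L, go to q2
q2 | [0]B01011B   read 0 → write B, move R, go to q0
q0 | B[B]01011B   read B → write 0, move R, go to q1
q1 | B0[0]1011B   read 0 → write B, move L, go to q2
q2 | B[0]B1011B   read 0 → write B, move R, go to q0
q0 | BB[B]1011B   read B → write 0, move R, go to q1
q1 | BB0[1]011B   read 1 → write 0, move L, go to q0
q0 | BB[0]0011B   read 0 → write 0, move L, go to q0
q0 | B[B]00011B   read B → write 0, move R, go to q1
q1 | B0[0]0011B   read 0 → write B, move L, go to q2
q2 | B[0]B0011B   read 0 → write B, move R, go to q0
q0 | BB[B]0011B   read B → write 0, move R, go to q1
q1 | BB0[0]011B   read 0 → write B, move L, go to q2
q2 | BB[0]B011B   read 0 → write B, move R, go to q0
q0 | BBB[B]011B   read B → write 0, move R, go to q1
q1 | BBB0[0]11B   read 0 → write B, move L, go to q2
q2 | BBB[0]B11B   read 0 → write B, move R, go to q0
q0 | BBBB[B]11B   read B → write 0, move R, go to q1
q1 | BBBB0[1]1B   read 1 → write 0, move L, go to q0
q0 | BBBB[0]01B   read 0 → write 0, move L, go to q0
q0 | BBB[B]001B   read B → write 0, move R, go to q1
q1 | BBB0[0]01B   read 0 → write B, move L, go to q2
q2 | BBB[0]B01B   read 0 → write B, move R, go to q0
q0 | BBBB[B]01B   read B → write 0, move R, go to q1
q1 | BBBB0[0]1B   read 0 → write B, move L, go to q2
q2 | BBBB[0]B1B   read 0 → write B, move R, go to q0
q0 | BBBBB[B]1B   read B → write 0, move R, go to q1
q1 | BBBBB0[1]B   read 1 → write 0, move L, go to q0
q0 | BBBBB[0]0B   read 0 → write 0, move L, go to q0
q0 | BBBB[B]00B   read B → write 0, move R, go to q1
q1 | BBBB0[0]0B   read 0 → write B, move L, go to q2
q2 | BBBB[0]B0B   read 0 → write B, move R, go to q0
q0 | BBBBB[B]0B   read B → write 0, move R, go to q1
q1 | BBBBB0[0]B   read 0 → write B, move L, go to q2
q2 | BBBBB[0]BB   read 0 → write B, move R, go to q0
q0 | BBBBBB[B]B   read B → write 0, move R, go to q1
q1 | BBBBBB0[B]
Cell 4 holds B when M halts.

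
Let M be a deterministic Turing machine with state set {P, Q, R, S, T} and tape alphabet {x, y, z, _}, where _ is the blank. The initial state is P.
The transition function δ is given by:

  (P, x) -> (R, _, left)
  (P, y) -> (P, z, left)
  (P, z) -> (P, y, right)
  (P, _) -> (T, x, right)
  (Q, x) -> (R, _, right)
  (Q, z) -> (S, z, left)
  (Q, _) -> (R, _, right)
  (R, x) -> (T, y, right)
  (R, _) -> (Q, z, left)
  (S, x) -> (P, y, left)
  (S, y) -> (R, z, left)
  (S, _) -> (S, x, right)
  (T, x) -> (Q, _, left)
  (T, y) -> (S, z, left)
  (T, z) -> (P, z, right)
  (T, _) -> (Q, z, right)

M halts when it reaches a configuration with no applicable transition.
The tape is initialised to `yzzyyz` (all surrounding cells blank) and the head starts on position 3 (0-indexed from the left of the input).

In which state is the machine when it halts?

R

P | yzz[y]yz____   read y → write z, move left, go to P
P | yz[z]zyz____   read z → write y, move right, go to P
P | yzy[z]yz____   read z → write y, move right, go to P
P | yzyy[y]z____   read y → write z, move left, go to P
P | yzy[y]zz____   read y → write z, move left, go to P
P | yz[y]zzz____   read y → write z, move left, go to P
P | y[z]zzzz____   read z → write y, move right, go to P
P | yy[z]zzz____   read z → write y, move right, go to P
P | yyy[z]zz____   read z → write y, move right, go to P
P | yyyy[z]z____   read z → write y, move right, go to P
P | yyyyy[z]____   read z → write y, move right, go to P
P | yyyyyy[_]___   read _ → write x, move right, go to T
T | yyyyyyx[_]__   read _ → write z, move right, go to Q
Q | yyyyyyxz[_]_   read _ → write _, move right, go to R
R | yyyyyyxz_[_]   read _ → write z, move left, go to Q
Q | yyyyyyxz[_]z   read _ → write _, move right, go to R
R | yyyyyyxz_[z]
No transition is defined for (R, z); M halts in state R.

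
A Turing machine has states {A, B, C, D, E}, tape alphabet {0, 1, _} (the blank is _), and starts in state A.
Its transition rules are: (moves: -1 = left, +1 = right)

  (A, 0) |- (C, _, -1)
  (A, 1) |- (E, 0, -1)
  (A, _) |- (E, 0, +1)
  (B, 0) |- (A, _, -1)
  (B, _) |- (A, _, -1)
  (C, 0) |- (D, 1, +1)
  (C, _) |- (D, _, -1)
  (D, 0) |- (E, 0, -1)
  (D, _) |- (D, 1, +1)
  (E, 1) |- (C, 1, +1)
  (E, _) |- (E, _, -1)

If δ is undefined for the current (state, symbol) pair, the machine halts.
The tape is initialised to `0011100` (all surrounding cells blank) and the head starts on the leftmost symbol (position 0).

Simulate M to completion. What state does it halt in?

D

A | __[0]011100   read 0 → write _, move -1, go to C
C | _[_]_011100   read _ → write _, move -1, go to D
D | [_]__011100   read _ → write 1, move +1, go to D
D | 1[_]_011100   read _ → write 1, move +1, go to D
D | 11[_]011100   read _ → write 1, move +1, go to D
D | 111[0]11100   read 0 → write 0, move -1, go to E
E | 11[1]011100   read 1 → write 1, move +1, go to C
C | 111[0]11100   read 0 → write 1, move +1, go to D
D | 1111[1]1100
No transition is defined for (D, 1); M halts in state D.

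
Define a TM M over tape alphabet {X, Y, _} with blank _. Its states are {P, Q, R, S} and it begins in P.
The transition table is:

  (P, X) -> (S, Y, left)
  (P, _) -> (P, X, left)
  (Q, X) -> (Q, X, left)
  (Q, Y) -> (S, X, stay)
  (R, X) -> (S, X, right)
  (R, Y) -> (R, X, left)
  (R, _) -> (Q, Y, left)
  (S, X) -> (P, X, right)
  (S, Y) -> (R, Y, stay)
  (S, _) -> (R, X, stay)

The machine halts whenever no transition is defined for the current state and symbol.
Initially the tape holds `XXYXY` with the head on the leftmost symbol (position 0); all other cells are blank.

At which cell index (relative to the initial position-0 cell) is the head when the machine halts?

P | _[X]XYXY   read X → write Y, move left, go to S
S | [_]YXYXY   read _ → write X, move stay, go to R
R | [X]YXYXY   read X → write X, move right, go to S
S | X[Y]XYXY   read Y → write Y, move stay, go to R
R | X[Y]XYXY   read Y → write X, move left, go to R
R | [X]XXYXY   read X → write X, move right, go to S
S | X[X]XYXY   read X → write X, move right, go to P
P | XX[X]YXY   read X → write Y, move left, go to S
S | X[X]YYXY   read X → write X, move right, go to P
P | XX[Y]YXY
At halt the head is at cell 1.

1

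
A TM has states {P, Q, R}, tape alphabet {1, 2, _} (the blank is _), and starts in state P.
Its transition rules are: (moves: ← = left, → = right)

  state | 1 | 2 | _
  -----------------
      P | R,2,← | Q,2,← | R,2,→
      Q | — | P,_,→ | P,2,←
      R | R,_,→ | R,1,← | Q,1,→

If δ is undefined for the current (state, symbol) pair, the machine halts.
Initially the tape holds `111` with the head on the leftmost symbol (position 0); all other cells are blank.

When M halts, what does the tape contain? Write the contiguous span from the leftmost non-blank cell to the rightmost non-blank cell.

1111122

P | _[1]11___   read 1 → write 2, move ←, go to R
R | [_]211___   read _ → write 1, move →, go to Q
Q | 1[2]11___   read 2 → write _, move →, go to P
P | 1_[1]1___   read 1 → write 2, move ←, go to R
R | 1[_]21___   read _ → write 1, move →, go to Q
Q | 11[2]1___   read 2 → write _, move →, go to P
P | 11_[1]___   read 1 → write 2, move ←, go to R
R | 11[_]2___   read _ → write 1, move →, go to Q
Q | 111[2]___   read 2 → write _, move →, go to P
P | 111_[_]__   read _ → write 2, move →, go to R
R | 111_2[_]_   read _ → write 1, move →, go to Q
Q | 111_21[_]   read _ → write 2, move ←, go to P
P | 111_2[1]2   read 1 → write 2, move ←, go to R
R | 111_[2]22   read 2 → write 1, move ←, go to R
R | 111[_]122   read _ → write 1, move →, go to Q
Q | 1111[1]22
The non-blank tape span at halt is 1111122.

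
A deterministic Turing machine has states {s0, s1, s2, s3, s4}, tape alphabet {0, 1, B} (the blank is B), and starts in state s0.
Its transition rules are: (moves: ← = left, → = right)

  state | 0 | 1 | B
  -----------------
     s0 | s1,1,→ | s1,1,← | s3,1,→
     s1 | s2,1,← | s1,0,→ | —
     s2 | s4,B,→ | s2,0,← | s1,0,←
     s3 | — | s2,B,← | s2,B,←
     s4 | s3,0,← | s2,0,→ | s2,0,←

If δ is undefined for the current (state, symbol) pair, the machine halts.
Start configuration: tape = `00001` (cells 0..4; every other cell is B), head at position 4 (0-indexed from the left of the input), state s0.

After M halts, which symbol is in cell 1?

1

s0 | B0000[1]   read 1 → write 1, move ←, go to s1
s1 | B000[0]1   read 0 → write 1, move ←, go to s2
s2 | B00[0]11   read 0 → write B, move →, go to s4
s4 | B00B[1]1   read 1 → write 0, move →, go to s2
s2 | B00B0[1]   read 1 → write 0, move ←, go to s2
s2 | B00B[0]0   read 0 → write B, move →, go to s4
s4 | B00BB[0]   read 0 → write 0, move ←, go to s3
s3 | B00B[B]0   read B → write B, move ←, go to s2
s2 | B00[B]B0   read B → write 0, move ←, go to s1
s1 | B0[0]0B0   read 0 → write 1, move ←, go to s2
s2 | B[0]10B0   read 0 → write B, move →, go to s4
s4 | BB[1]0B0   read 1 → write 0, move →, go to s2
s2 | BB0[0]B0   read 0 → write B, move →, go to s4
s4 | BB0B[B]0   read B → write 0, move ←, go to s2
s2 | BB0[B]00   read B → write 0, move ←, go to s1
s1 | BB[0]000   read 0 → write 1, move ←, go to s2
s2 | B[B]1000   read B → write 0, move ←, go to s1
s1 | [B]01000
Cell 1 holds 1 when M halts.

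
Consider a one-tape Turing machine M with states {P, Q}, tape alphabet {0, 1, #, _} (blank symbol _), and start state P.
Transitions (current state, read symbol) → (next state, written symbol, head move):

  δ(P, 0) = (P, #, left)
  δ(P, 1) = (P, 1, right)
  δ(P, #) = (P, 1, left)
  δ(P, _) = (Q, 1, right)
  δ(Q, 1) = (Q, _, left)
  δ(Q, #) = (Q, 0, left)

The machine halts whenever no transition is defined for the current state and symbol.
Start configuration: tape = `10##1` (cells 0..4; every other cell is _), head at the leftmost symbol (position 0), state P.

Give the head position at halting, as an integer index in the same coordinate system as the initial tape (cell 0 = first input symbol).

state=P head=0 tape=[1]0##1__   (P,1)→(P,1,right)
state=P head=1 tape=1[0]##1__   (P,0)→(P,#,left)
state=P head=0 tape=[1]###1__   (P,1)→(P,1,right)
state=P head=1 tape=1[#]##1__   (P,#)→(P,1,left)
state=P head=0 tape=[1]1##1__   (P,1)→(P,1,right)
state=P head=1 tape=1[1]##1__   (P,1)→(P,1,right)
state=P head=2 tape=11[#]#1__   (P,#)→(P,1,left)
state=P head=1 tape=1[1]1#1__   (P,1)→(P,1,right)
state=P head=2 tape=11[1]#1__   (P,1)→(P,1,right)
state=P head=3 tape=111[#]1__   (P,#)→(P,1,left)
state=P head=2 tape=11[1]11__   (P,1)→(P,1,right)
state=P head=3 tape=111[1]1__   (P,1)→(P,1,right)
state=P head=4 tape=1111[1]__   (P,1)→(P,1,right)
state=P head=5 tape=11111[_]_   (P,_)→(Q,1,right)
state=Q head=6 tape=111111[_]
At halt the head is at cell 6.

6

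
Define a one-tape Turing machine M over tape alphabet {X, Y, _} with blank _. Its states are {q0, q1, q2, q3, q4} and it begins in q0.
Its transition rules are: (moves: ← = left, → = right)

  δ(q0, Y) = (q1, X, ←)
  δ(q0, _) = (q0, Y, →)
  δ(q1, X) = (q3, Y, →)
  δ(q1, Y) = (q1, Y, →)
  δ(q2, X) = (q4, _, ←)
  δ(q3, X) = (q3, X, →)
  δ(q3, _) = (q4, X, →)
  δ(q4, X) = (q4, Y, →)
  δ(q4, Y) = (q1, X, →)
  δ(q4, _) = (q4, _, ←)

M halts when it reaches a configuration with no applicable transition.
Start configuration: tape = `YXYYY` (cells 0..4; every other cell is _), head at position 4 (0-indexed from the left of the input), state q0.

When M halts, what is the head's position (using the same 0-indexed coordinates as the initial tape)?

state=q0 head=4 tape=YXYY[Y]__   (q0,Y)→(q1,X,←)
state=q1 head=3 tape=YXY[Y]X__   (q1,Y)→(q1,Y,→)
state=q1 head=4 tape=YXYY[X]__   (q1,X)→(q3,Y,→)
state=q3 head=5 tape=YXYYY[_]_   (q3,_)→(q4,X,→)
state=q4 head=6 tape=YXYYYX[_]   (q4,_)→(q4,_,←)
state=q4 head=5 tape=YXYYY[X]_   (q4,X)→(q4,Y,→)
state=q4 head=6 tape=YXYYYY[_]   (q4,_)→(q4,_,←)
state=q4 head=5 tape=YXYYY[Y]_   (q4,Y)→(q1,X,→)
state=q1 head=6 tape=YXYYYX[_]
At halt the head is at cell 6.

6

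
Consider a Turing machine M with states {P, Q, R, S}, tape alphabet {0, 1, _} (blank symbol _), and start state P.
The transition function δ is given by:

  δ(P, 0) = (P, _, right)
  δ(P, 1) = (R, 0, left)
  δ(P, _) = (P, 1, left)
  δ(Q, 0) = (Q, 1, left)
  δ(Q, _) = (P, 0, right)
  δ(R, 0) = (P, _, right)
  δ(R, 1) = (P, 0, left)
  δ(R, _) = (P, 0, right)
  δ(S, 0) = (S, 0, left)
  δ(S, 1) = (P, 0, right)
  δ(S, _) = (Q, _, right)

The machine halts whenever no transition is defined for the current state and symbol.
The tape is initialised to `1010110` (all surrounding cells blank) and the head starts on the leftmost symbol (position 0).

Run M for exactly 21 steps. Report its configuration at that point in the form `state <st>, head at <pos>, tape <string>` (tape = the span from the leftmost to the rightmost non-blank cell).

state P, head at 5, tape 0_0_00011

P | _[1]010110_   read 1 → write 0, move left, go to R
R | [_]0010110_   read _ → write 0, move right, go to P
P | 0[0]010110_   read 0 → write _, move right, go to P
P | 0_[0]10110_   read 0 → write _, move right, go to P
P | 0__[1]0110_   read 1 → write 0, move left, go to R
R | 0_[_]00110_   read _ → write 0, move right, go to P
P | 0_0[0]0110_   read 0 → write _, move right, go to P
P | 0_0_[0]110_   read 0 → write _, move right, go to P
P | 0_0__[1]10_   read 1 → write 0, move left, go to R
R | 0_0_[_]010_   read _ → write 0, move right, go to P
P | 0_0_0[0]10_   read 0 → write _, move right, go to P
P | 0_0_0_[1]0_   read 1 → write 0, move left, go to R
R | 0_0_0[_]00_   read _ → write 0, move right, go to P
P | 0_0_00[0]0_   read 0 → write _, move right, go to P
P | 0_0_00_[0]_   read 0 → write _, move right, go to P
P | 0_0_00__[_]   read _ → write 1, move left, go to P
P | 0_0_00_[_]1   read _ → write 1, move left, go to P
P | 0_0_00[_]11   read _ → write 1, move left, go to P
P | 0_0_0[0]111   read 0 → write _, move right, go to P
P | 0_0_0_[1]11   read 1 → write 0, move left, go to R
R | 0_0_0[_]011   read _ → write 0, move right, go to P
P | 0_0_00[0]11
After 21 steps: state P, head at 5, tape 0_0_00011.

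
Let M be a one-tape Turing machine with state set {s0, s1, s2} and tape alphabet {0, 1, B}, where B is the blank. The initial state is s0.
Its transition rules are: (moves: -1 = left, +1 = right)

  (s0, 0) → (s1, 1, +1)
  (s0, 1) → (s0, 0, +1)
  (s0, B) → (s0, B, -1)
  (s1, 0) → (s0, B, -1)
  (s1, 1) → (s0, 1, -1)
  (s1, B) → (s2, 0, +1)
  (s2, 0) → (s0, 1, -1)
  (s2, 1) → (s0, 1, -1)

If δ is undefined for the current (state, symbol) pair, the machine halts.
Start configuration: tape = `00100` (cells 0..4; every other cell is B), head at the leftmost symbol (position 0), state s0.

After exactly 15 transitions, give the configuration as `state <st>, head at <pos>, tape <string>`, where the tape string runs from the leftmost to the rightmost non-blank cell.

state s0, head at 3, tape 1000

s0 | [0]0100   read 0 → write 1, move +1, go to s1
s1 | 1[0]100   read 0 → write B, move -1, go to s0
s0 | [1]B100   read 1 → write 0, move +1, go to s0
s0 | 0[B]100   read B → write B, move -1, go to s0
s0 | [0]B100   read 0 → write 1, move +1, go to s1
s1 | 1[B]100   read B → write 0, move +1, go to s2
s2 | 10[1]00   read 1 → write 1, move -1, go to s0
s0 | 1[0]100   read 0 → write 1, move +1, go to s1
s1 | 11[1]00   read 1 → write 1, move -1, go to s0
s0 | 1[1]100   read 1 → write 0, move +1, go to s0
s0 | 10[1]00   read 1 → write 0, move +1, go to s0
s0 | 100[0]0   read 0 → write 1, move +1, go to s1
s1 | 1001[0]   read 0 → write B, move -1, go to s0
s0 | 100[1]B   read 1 → write 0, move +1, go to s0
s0 | 1000[B]   read B → write B, move -1, go to s0
s0 | 100[0]B
After 15 steps: state s0, head at 3, tape 1000.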